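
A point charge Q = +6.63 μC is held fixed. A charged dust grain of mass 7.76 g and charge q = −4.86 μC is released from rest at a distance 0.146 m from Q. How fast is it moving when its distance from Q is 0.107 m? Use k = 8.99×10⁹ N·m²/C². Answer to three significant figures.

13.7 m/s

Only the electrostatic force acts, so mechanical energy is conserved: ½mv² = U₁ − U₂ = kQq(1/r₁ − 1/r₂).
U₁ − U₂ = (8.99×10⁹ N·m²/C²)(6.63×10⁻⁶ C)(-4.86×10⁻⁶ C)(1/0.146 − 1/0.107) = 0.723 J.
v = √(2·0.723/7.76×10⁻³) = 13.7 m/s.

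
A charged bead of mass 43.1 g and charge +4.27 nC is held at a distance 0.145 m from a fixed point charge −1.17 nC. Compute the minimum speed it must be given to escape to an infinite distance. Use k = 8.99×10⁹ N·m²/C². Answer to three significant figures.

3.79×10⁻³ m/s

To just escape, total mechanical energy must reach zero at infinity: ½mv²_min + U = 0, so ½mv²_min = −U = |kQq|/r.
|U| = |kQq|/r = (8.99×10⁹ N·m²/C²)(1.17×10⁻⁹)(4.27×10⁻⁹)/(0.145) = 3.10×10⁻⁷ J.
v_min = √(2|U|/m) = √(2·3.10×10⁻⁷/0.0431) = 3.79×10⁻³ m/s.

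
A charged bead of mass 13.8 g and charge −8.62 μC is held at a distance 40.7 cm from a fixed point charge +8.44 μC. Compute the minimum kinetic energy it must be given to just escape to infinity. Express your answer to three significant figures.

To just escape, total mechanical energy must reach zero at infinity: ½mv²_min + U = 0, so ½mv²_min = −U = |kQq|/r.
|U| = |kQq|/r = (8.99×10⁹ N·m²/C²)(8.44×10⁻⁶)(8.62×10⁻⁶)/(0.407) = 1.61 J.

1.61 J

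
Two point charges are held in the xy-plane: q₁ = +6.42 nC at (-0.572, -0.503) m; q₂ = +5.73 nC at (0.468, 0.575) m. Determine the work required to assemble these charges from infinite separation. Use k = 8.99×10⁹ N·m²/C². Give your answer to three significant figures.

2.21×10⁻⁷ J

The work to assemble the configuration equals its total potential energy, U = Σ kqᵢqⱼ/rᵢⱼ over all pairs.
Pair separations: r₁₂ = 1.50 m.
U = (2.21×10⁻⁷) = 2.21×10⁻⁷ J.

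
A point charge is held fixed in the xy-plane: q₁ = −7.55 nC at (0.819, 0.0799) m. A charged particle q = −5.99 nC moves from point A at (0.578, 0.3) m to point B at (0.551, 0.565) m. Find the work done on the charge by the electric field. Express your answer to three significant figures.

The work done by the electric force is W_field = −ΔU = −q(V_B − V_A) = q(V_A − V_B).
At A: distance to the source charge is 0.326 m; V_A = kq₁/r = -208 V.
At B: distance to the source charge is 0.554 m; V_B = kq₁/r = -122 V.
ΔV = V_B − V_A = 85.5 V.
W_field = −qΔV = −(-5.99×10⁻⁹ C)(85.5 V) = 5.12×10⁻⁷ J.

5.12×10⁻⁷ J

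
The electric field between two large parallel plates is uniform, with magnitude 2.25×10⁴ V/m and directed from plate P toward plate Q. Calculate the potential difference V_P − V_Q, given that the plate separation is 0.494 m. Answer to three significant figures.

In a uniform field, potential decreases in the direction of E: ΔV = −E·d for a displacement d parallel to E.
Going from Q to P is a displacement of 0.494 m opposite to the field, so V_P − V_Q = +Ed = 1.11×10⁴ V.

1.11×10⁴ V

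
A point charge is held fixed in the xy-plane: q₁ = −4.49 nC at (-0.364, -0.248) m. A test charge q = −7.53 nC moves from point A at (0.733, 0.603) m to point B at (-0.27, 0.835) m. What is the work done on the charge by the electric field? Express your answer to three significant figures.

The work done by the electric force is W_field = −ΔU = −q(V_B − V_A) = q(V_A − V_B).
At A: distance to the source charge is 1.39 m; V_A = kq₁/r = -29.1 V.
At B: distance to the source charge is 1.09 m; V_B = kq₁/r = -37.1 V.
ΔV = V_B − V_A = -8.06 V.
W_field = −qΔV = −(-7.53×10⁻⁹ C)(-8.06 V) = -6.07×10⁻⁸ J.

-6.07×10⁻⁸ J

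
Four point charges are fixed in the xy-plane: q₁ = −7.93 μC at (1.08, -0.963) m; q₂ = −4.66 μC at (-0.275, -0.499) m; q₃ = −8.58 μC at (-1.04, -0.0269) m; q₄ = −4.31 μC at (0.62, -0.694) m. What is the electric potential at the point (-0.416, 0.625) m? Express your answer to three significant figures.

-1.78×10⁵ V

The total potential is the scalar sum of each charge's contribution, V = Σ kqᵢ/rᵢ.
Distances from the field point to each charge: r₁ = 2.18 m, r₂ = 1.13 m, r₃ = 0.902 m, r₄ = 1.68 m.
V = k[(-7.93×10⁻⁶)/(2.18) + (-4.66×10⁻⁶)/(1.13) + (-8.58×10⁻⁶)/(0.902) + (-4.31×10⁻⁶)/(1.68)] = -1.78×10⁵ V.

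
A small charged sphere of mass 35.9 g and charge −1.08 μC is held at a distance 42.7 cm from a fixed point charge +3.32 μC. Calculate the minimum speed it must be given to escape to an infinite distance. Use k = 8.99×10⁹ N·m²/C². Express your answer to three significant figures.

To just escape, total mechanical energy must reach zero at infinity: ½mv²_min + U = 0, so ½mv²_min = −U = |kQq|/r.
|U| = |kQq|/r = (8.99×10⁹ N·m²/C²)(3.32×10⁻⁶)(1.08×10⁻⁶)/(0.427) = 0.0755 J.
v_min = √(2|U|/m) = √(2·0.0755/0.0359) = 2.05 m/s.

2.05 m/s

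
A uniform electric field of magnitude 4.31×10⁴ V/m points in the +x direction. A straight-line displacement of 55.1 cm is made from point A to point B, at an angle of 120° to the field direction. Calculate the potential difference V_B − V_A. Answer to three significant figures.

Only the component of displacement along E changes the potential: ΔV = −E·d·cosθ.
ΔV = −(4.31×10⁴ V/m)(0.551 m)cos120° = 1.19×10⁴ V.

1.19×10⁴ V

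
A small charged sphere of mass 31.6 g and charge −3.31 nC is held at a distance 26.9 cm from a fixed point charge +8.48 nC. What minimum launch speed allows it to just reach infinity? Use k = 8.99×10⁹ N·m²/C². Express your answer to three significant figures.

7.71×10⁻³ m/s

To just escape, total mechanical energy must reach zero at infinity: ½mv²_min + U = 0, so ½mv²_min = −U = |kQq|/r.
|U| = |kQq|/r = (8.99×10⁹ N·m²/C²)(8.48×10⁻⁹)(3.31×10⁻⁹)/(0.269) = 9.38×10⁻⁷ J.
v_min = √(2|U|/m) = √(2·9.38×10⁻⁷/0.0316) = 7.71×10⁻³ m/s.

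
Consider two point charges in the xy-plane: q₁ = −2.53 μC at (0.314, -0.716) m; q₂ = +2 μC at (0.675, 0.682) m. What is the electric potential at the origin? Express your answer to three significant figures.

-1.04×10⁴ V

The total potential is the scalar sum of each charge's contribution, V = Σ kqᵢ/rᵢ.
Distances from the field point to each charge: r₁ = 0.782 m, r₂ = 0.960 m.
V = k[(-2.53×10⁻⁶)/(0.782) + (2.00×10⁻⁶)/(0.960)] = -1.04×10⁴ V.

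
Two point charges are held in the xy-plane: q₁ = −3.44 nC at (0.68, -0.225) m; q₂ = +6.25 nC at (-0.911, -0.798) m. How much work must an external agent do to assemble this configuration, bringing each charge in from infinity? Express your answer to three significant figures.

The work to assemble the configuration equals its total potential energy, U = Σ kqᵢqⱼ/rᵢⱼ over all pairs.
Pair separations: r₁₂ = 1.69 m.
U = (-1.14×10⁻⁷) = -1.14×10⁻⁷ J.

-1.14×10⁻⁷ J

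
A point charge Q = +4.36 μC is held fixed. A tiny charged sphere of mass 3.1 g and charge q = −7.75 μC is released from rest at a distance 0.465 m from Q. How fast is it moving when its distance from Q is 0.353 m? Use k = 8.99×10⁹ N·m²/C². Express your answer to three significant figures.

11.6 m/s

Only the electrostatic force acts, so mechanical energy is conserved: ½mv² = U₁ − U₂ = kQq(1/r₁ − 1/r₂).
U₁ − U₂ = (8.99×10⁹ N·m²/C²)(4.36×10⁻⁶ C)(-7.75×10⁻⁶ C)(1/0.465 − 1/0.353) = 0.207 J.
v = √(2·0.207/3.10×10⁻³) = 11.6 m/s.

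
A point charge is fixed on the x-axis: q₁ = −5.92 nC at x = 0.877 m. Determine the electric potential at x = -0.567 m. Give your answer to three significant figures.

-36.9 V

The total potential is the scalar sum of each charge's contribution, V = Σ kqᵢ/rᵢ.
V = k[(-5.92×10⁻⁹)/(1.44)] = -36.9 V.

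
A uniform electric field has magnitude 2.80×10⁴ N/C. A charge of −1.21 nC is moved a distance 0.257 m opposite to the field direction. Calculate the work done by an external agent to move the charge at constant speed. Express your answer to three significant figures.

-8.71×10⁻⁶ J

The potential change for a displacement 0.257 m opposite to the field direction is ΔV = +Ed = 7200 V.
W_ext = qΔV = -8.71×10⁻⁶ J.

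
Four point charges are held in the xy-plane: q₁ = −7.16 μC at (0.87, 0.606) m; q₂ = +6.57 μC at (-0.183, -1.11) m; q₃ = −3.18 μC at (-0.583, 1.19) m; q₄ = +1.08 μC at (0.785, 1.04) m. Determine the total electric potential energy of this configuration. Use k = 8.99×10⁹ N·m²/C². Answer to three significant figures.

The work to assemble the configuration equals its total potential energy, U = Σ kqᵢqⱼ/rᵢⱼ over all pairs.
Pair separations: r₁₂ = 2.01 m, r₁₃ = 1.57 m, r₁₄ = 0.442 m, r₂₃ = 2.33 m, r₂₄ = 2.36 m, r₃₄ = 1.38 m.
Summing all 6 pair terms gives U = -0.312 J.

-0.312 J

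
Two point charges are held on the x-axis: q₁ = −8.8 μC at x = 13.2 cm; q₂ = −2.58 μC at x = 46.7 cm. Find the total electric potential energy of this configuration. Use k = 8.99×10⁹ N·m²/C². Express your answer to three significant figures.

The work to assemble the configuration equals its total potential energy, U = Σ kqᵢqⱼ/rᵢⱼ over all pairs.
Pair separations: r₁₂ = 0.335 m.
U = (0.609) = 0.609 J.

0.609 J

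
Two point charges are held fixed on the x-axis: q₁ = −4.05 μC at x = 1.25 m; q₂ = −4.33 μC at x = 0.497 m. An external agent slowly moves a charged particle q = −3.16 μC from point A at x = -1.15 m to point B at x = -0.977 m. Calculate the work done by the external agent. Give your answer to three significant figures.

For quasistatic motion the external work equals the change in potential energy: W_ext = qΔV = q(V_B − V_A).
At A: distances to the source charges are 2.40 m, 1.65 m; V_A = Σ kqᵢ/rᵢ = -3.88×10⁴ V.
At B: distances to the source charges are 2.23 m, 1.47 m; V_B = Σ kqᵢ/rᵢ = -4.28×10⁴ V.
ΔV = V_B − V_A = -3950 V.
W_ext = qΔV = (-3.16×10⁻⁶ C)(-3950 V) = 0.0125 J.

0.0125 J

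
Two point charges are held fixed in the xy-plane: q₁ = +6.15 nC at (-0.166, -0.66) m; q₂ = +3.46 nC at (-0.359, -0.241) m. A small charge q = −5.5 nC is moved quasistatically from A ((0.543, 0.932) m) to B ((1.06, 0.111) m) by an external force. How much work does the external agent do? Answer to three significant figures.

-3.69×10⁻⁸ J

For quasistatic motion the external work equals the change in potential energy: W_ext = qΔV = q(V_B − V_A).
At A: distances to the source charges are 1.74 m, 1.48 m; V_A = Σ kqᵢ/rᵢ = 52.7 V.
At B: distances to the source charges are 1.45 m, 1.46 m; V_B = Σ kqᵢ/rᵢ = 59.5 V.
ΔV = V_B − V_A = 6.70 V.
W_ext = qΔV = (-5.50×10⁻⁹ C)(6.70 V) = -3.69×10⁻⁸ J.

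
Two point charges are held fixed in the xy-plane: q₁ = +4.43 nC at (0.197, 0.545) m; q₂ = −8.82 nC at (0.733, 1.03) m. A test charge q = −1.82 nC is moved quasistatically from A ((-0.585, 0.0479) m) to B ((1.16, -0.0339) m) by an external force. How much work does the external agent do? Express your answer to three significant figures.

For quasistatic motion the external work equals the change in potential energy: W_ext = qΔV = q(V_B − V_A).
At A: distances to the source charges are 0.927 m, 1.64 m; V_A = Σ kqᵢ/rᵢ = -5.26 V.
At B: distances to the source charges are 1.12 m, 1.15 m; V_B = Σ kqᵢ/rᵢ = -33.7 V.
ΔV = V_B − V_A = -28.5 V.
W_ext = qΔV = (-1.82×10⁻⁹ C)(-28.5 V) = 5.18×10⁻⁸ J.

5.18×10⁻⁸ J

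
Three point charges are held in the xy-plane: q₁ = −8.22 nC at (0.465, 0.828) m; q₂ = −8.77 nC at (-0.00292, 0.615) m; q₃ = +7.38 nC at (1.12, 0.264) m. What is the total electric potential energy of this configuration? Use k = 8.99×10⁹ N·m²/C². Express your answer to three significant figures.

The assembly work is the sum of pairwise potential energies, U = Σ_{i<j} kqᵢqⱼ/rᵢⱼ.
Pair separations: r₁₂ = 0.514 m, r₁₃ = 0.864 m, r₂₃ = 1.18 m.
U = (1.26×10⁻⁶) + (-6.31×10⁻⁷) + (-4.95×10⁻⁷) = 1.35×10⁻⁷ J.

1.35×10⁻⁷ J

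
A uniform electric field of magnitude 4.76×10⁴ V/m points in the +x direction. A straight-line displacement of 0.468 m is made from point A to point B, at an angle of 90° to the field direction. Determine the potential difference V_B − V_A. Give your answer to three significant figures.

0 V

Only the component of displacement along E changes the potential: ΔV = −E·d·cosθ.
ΔV = −(4.76×10⁴ V/m)(0.468 m)cos90° = 0 V.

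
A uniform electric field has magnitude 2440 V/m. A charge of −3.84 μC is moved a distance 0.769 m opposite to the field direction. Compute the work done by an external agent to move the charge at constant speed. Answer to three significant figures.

-7.21×10⁻³ J

The potential change for a displacement 0.769 m opposite to the field direction is ΔV = +Ed = 1880 V.
W_ext = qΔV = -7.21×10⁻³ J.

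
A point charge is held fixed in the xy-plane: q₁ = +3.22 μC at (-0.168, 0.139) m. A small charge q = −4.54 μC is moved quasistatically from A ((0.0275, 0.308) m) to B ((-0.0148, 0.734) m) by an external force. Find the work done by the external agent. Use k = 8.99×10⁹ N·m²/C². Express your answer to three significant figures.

0.295 J

For quasistatic motion the external work equals the change in potential energy: W_ext = qΔV = q(V_B − V_A).
At A: distance to the source charge is 0.258 m; V_A = kq₁/r = 1.12×10⁵ V.
At B: distance to the source charge is 0.614 m; V_B = kq₁/r = 4.71×10⁴ V.
ΔV = V_B − V_A = -6.49×10⁴ V.
W_ext = qΔV = (-4.54×10⁻⁶ C)(-6.49×10⁴ V) = 0.295 J.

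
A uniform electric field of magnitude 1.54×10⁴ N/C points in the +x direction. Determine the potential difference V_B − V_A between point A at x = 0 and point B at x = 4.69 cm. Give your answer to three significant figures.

In a uniform field, potential decreases in the direction of E: V_B − V_A = −E·Δx.
V_B − V_A = −(1.54×10⁴ V/m)(0.0469 m) = -722 V.

-722 V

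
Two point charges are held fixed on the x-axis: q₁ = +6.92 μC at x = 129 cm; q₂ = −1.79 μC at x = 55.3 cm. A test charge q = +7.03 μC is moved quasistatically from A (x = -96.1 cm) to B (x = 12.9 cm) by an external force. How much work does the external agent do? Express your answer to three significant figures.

-9.68×10⁻³ J

For quasistatic motion the external work equals the change in potential energy: W_ext = qΔV = q(V_B − V_A).
At A: distances to the source charges are 2.25 m, 1.51 m; V_A = Σ kqᵢ/rᵢ = 1.70×10⁴ V.
At B: distances to the source charges are 1.16 m, 0.424 m; V_B = Σ kqᵢ/rᵢ = 1.56×10⁴ V.
ΔV = V_B − V_A = -1380 V.
W_ext = qΔV = (7.03×10⁻⁶ C)(-1380 V) = -9.68×10⁻³ J.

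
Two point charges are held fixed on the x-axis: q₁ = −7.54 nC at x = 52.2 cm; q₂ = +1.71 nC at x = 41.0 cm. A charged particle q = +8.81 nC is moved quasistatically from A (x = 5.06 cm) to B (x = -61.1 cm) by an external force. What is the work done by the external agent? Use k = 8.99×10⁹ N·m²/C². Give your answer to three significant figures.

For quasistatic motion the external work equals the change in potential energy: W_ext = qΔV = q(V_B − V_A).
At A: distances to the source charges are 0.471 m, 0.359 m; V_A = Σ kqᵢ/rᵢ = -101 V.
At B: distances to the source charges are 1.13 m, 1.02 m; V_B = Σ kqᵢ/rᵢ = -44.8 V.
ΔV = V_B − V_A = 56.2 V.
W_ext = qΔV = (8.81×10⁻⁹ C)(56.2 V) = 4.96×10⁻⁷ J.

4.96×10⁻⁷ J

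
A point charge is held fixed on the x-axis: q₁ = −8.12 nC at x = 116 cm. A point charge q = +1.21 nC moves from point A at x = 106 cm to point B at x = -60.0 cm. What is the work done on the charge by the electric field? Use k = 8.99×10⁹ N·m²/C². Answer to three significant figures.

The work done by the electric force is W_field = −ΔU = −q(V_B − V_A) = q(V_A − V_B).
At A: distance to the source charge is 0.100 m; V_A = kq₁/r = -730 V.
At B: distance to the source charge is 1.76 m; V_B = kq₁/r = -41.5 V.
ΔV = V_B − V_A = 689 V.
W_field = −qΔV = −(1.21×10⁻⁹ C)(689 V) = -8.33×10⁻⁷ J.

-8.33×10⁻⁷ J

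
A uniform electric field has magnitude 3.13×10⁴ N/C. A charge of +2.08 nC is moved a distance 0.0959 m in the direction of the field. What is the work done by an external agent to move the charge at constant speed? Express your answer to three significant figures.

-6.24×10⁻⁶ J

The potential change for a displacement 0.0959 m in the direction of the field is ΔV = −Ed = -3000 V.
W_ext = qΔV = -6.24×10⁻⁶ J.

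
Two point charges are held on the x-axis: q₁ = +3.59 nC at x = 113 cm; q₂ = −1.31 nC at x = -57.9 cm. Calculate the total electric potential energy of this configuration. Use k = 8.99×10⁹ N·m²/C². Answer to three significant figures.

The work to assemble the configuration equals its total potential energy, U = Σ kqᵢqⱼ/rᵢⱼ over all pairs.
Pair separations: r₁₂ = 1.71 m.
U = (-2.47×10⁻⁸) = -2.47×10⁻⁸ J.

-2.47×10⁻⁸ J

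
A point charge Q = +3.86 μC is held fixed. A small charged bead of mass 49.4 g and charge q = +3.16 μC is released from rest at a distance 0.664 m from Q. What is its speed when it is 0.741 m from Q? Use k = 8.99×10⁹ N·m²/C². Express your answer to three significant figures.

0.834 m/s

Only the electrostatic force acts, so mechanical energy is conserved: ½mv² = U₁ − U₂ = kQq(1/r₁ − 1/r₂).
U₁ − U₂ = (8.99×10⁹ N·m²/C²)(3.86×10⁻⁶ C)(3.16×10⁻⁶ C)(1/0.664 − 1/0.741) = 0.0172 J.
v = √(2·0.0172/0.0494) = 0.834 m/s.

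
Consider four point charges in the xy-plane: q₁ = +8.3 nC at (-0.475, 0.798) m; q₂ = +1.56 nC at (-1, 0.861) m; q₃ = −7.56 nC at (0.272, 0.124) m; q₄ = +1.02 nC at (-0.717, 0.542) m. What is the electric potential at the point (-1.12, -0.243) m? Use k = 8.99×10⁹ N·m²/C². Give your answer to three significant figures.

36.7 V

The total potential is the scalar sum of each charge's contribution, V = Σ kqᵢ/rᵢ.
Distances from the field point to each charge: r₁ = 1.22 m, r₂ = 1.11 m, r₃ = 1.44 m, r₄ = 0.882 m.
V = k[(8.30×10⁻⁹)/(1.22) + (1.56×10⁻⁹)/(1.11) + (-7.56×10⁻⁹)/(1.44) + (1.02×10⁻⁹)/(0.882)] = 36.7 V.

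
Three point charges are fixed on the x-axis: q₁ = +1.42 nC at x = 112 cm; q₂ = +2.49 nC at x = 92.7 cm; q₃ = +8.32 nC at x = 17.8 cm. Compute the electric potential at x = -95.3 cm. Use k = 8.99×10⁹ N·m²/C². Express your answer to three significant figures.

84.2 V

The total potential is the scalar sum of each charge's contribution, V = Σ kqᵢ/rᵢ.
Distances from the field point to each charge: r₁ = 2.07 m, r₂ = 1.88 m, r₃ = 1.13 m.
V = k[(1.42×10⁻⁹)/(2.07) + (2.49×10⁻⁹)/(1.88) + (8.32×10⁻⁹)/(1.13)] = 84.2 V.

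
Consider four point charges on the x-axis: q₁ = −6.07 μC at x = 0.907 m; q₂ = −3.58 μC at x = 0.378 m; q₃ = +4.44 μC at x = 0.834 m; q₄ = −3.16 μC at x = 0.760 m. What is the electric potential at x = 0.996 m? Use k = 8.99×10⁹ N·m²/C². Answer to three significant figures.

The total potential is the scalar sum of each charge's contribution, V = Σ kqᵢ/rᵢ.
Distances from the field point to each charge: r₁ = 0.0890 m, r₂ = 0.618 m, r₃ = 0.162 m, r₄ = 0.236 m.
V = k[(-6.07×10⁻⁶)/(0.0890) + (-3.58×10⁻⁶)/(0.618) + (4.44×10⁻⁶)/(0.162) + (-3.16×10⁻⁶)/(0.236)] = -5.39×10⁵ V.

-5.39×10⁵ V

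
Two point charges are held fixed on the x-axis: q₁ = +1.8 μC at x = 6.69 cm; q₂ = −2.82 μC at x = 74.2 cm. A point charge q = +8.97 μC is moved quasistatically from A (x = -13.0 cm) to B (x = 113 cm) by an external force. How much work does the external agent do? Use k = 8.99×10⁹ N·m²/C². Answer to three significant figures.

For quasistatic motion the external work equals the change in potential energy: W_ext = qΔV = q(V_B − V_A).
At A: distances to the source charges are 0.197 m, 0.872 m; V_A = Σ kqᵢ/rᵢ = 5.31×10⁴ V.
At B: distances to the source charges are 1.06 m, 0.388 m; V_B = Σ kqᵢ/rᵢ = -5.01×10⁴ V.
ΔV = V_B − V_A = -1.03×10⁵ V.
W_ext = qΔV = (8.97×10⁻⁶ C)(-1.03×10⁵ V) = -0.926 J.

-0.926 J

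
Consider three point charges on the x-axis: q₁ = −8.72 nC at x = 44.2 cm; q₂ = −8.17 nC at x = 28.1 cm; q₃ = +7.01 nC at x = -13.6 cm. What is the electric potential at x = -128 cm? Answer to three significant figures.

-37.5 V

Electric potential is a scalar, so the contributions from each charge add algebraically: V = Σ kqᵢ/rᵢ.
Distances from the field point to each charge: r₁ = 1.72 m, r₂ = 1.56 m, r₃ = 1.14 m.
V = k[(-8.72×10⁻⁹)/(1.72) + (-8.17×10⁻⁹)/(1.56) + (7.01×10⁻⁹)/(1.14)] = -37.5 V.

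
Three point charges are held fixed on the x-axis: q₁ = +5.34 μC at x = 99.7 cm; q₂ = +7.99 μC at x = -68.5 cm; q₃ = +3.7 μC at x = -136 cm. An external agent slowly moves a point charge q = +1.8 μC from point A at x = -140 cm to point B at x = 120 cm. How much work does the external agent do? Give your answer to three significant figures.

-1.20 J

For quasistatic motion the external work equals the change in potential energy: W_ext = qΔV = q(V_B − V_A).
At A: distances to the source charges are 2.40 m, 0.715 m, 0.0400 m; V_A = Σ kqᵢ/rᵢ = 9.52×10⁵ V.
At B: distances to the source charges are 0.203 m, 1.89 m, 2.56 m; V_B = Σ kqᵢ/rᵢ = 2.88×10⁵ V.
ΔV = V_B − V_A = -6.64×10⁵ V.
W_ext = qΔV = (1.80×10⁻⁶ C)(-6.64×10⁵ V) = -1.20 J.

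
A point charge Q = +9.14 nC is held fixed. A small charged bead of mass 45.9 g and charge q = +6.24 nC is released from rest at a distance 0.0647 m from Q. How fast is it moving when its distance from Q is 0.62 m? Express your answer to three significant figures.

0.0176 m/s

Only the electrostatic force acts, so mechanical energy is conserved: ½mv² = U₁ − U₂ = kQq(1/r₁ − 1/r₂).
U₁ − U₂ = (8.99×10⁹ N·m²/C²)(9.14×10⁻⁹ C)(6.24×10⁻⁹ C)(1/0.0647 − 1/0.620) = 7.10×10⁻⁶ J.
v = √(2·7.10×10⁻⁶/0.0459) = 0.0176 m/s.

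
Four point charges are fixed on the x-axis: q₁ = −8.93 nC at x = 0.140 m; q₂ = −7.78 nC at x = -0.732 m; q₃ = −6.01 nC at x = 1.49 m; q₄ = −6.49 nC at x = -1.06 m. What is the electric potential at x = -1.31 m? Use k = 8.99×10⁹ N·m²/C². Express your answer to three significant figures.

The total potential is the scalar sum of each charge's contribution, V = Σ kqᵢ/rᵢ.
Distances from the field point to each charge: r₁ = 1.45 m, r₂ = 0.578 m, r₃ = 2.80 m, r₄ = 0.250 m.
V = k[(-8.93×10⁻⁹)/(1.45) + (-7.78×10⁻⁹)/(0.578) + (-6.01×10⁻⁹)/(2.80) + (-6.49×10⁻⁹)/(0.250)] = -429 V.

-429 V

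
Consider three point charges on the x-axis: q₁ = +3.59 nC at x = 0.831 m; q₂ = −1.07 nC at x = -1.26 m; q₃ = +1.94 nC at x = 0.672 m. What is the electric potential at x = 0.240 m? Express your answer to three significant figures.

88.6 V

The total potential is the scalar sum of each charge's contribution, V = Σ kqᵢ/rᵢ.
Distances from the field point to each charge: r₁ = 0.591 m, r₂ = 1.50 m, r₃ = 0.432 m.
V = k[(3.59×10⁻⁹)/(0.591) + (-1.07×10⁻⁹)/(1.50) + (1.94×10⁻⁹)/(0.432)] = 88.6 V.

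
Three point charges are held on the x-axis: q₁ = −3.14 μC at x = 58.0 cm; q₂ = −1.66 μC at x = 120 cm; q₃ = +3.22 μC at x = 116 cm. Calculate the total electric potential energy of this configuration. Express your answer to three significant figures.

The assembly work is the sum of pairwise potential energies, U = Σ_{i<j} kqᵢqⱼ/rᵢⱼ.
Pair separations: r₁₂ = 0.620 m, r₁₃ = 0.580 m, r₂₃ = 0.0400 m.
U = (0.0756) + (-0.157) + (-1.20) = -1.28 J.

-1.28 J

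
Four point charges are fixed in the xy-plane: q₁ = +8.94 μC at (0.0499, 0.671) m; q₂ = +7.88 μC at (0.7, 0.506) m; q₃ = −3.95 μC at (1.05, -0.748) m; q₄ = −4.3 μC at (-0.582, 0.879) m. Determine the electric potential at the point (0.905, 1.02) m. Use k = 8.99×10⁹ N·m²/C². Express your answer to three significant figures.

The total potential is the scalar sum of each charge's contribution, V = Σ kqᵢ/rᵢ.
Distances from the field point to each charge: r₁ = 0.924 m, r₂ = 0.553 m, r₃ = 1.77 m, r₄ = 1.49 m.
V = k[(8.94×10⁻⁶)/(0.924) + (7.88×10⁻⁶)/(0.553) + (-3.95×10⁻⁶)/(1.77) + (-4.30×10⁻⁶)/(1.49)] = 1.69×10⁵ V.

1.69×10⁵ V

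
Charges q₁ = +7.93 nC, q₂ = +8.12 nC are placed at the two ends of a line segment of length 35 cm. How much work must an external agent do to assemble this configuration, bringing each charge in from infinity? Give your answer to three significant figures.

The work to assemble the configuration equals its total potential energy, U = Σ kqᵢqⱼ/rᵢⱼ over all pairs.
The separation is r = 0.350 m.
U = (1.65×10⁻⁶) = 1.65×10⁻⁶ J.

1.65×10⁻⁶ J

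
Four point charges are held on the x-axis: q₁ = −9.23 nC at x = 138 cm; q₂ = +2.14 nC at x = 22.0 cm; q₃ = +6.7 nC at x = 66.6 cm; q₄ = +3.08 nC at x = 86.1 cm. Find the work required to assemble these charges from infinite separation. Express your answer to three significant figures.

The work to assemble the configuration equals its total potential energy, U = Σ kqᵢqⱼ/rᵢⱼ over all pairs.
Pair separations: r₁₂ = 1.16 m, r₁₃ = 0.714 m, r₁₄ = 0.519 m, r₂₃ = 0.446 m, r₂₄ = 0.641 m, r₃₄ = 0.195 m.
Summing all 6 pair terms gives U = -9.13×10⁻⁸ J.

-9.13×10⁻⁸ J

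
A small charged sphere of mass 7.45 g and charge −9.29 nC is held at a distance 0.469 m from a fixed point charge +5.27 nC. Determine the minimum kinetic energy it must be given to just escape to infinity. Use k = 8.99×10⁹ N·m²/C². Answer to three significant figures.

To just escape, total mechanical energy must reach zero at infinity: ½mv²_min + U = 0, so ½mv²_min = −U = |kQq|/r.
|U| = |kQq|/r = (8.99×10⁹ N·m²/C²)(5.27×10⁻⁹)(9.29×10⁻⁹)/(0.469) = 9.38×10⁻⁷ J.

9.38×10⁻⁷ J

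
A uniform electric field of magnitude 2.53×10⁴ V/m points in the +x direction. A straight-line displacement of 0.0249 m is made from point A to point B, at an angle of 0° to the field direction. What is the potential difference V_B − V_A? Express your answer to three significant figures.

Only the component of displacement along E changes the potential: ΔV = −E·d·cosθ.
ΔV = −(2.53×10⁴ V/m)(0.0249 m)cos0° = -630 V.

-630 V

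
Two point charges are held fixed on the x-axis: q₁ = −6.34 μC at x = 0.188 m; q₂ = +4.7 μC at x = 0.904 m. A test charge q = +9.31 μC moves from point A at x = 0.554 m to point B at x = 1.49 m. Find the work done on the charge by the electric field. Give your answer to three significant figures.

The work done by the electric force is W_field = −ΔU = −q(V_B − V_A) = q(V_A − V_B).
At A: distances to the source charges are 0.366 m, 0.350 m; V_A = Σ kqᵢ/rᵢ = -3.50×10⁴ V.
At B: distances to the source charges are 1.30 m, 0.586 m; V_B = Σ kqᵢ/rᵢ = 2.83×10⁴ V.
ΔV = V_B − V_A = 6.33×10⁴ V.
W_field = −qΔV = −(9.31×10⁻⁶ C)(6.33×10⁴ V) = -0.590 J.

-0.590 J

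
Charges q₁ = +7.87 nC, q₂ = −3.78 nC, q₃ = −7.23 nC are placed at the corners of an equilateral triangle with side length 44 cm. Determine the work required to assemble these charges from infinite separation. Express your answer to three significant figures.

-1.21×10⁻⁶ J

The work to assemble the configuration equals its total potential energy, U = Σ kqᵢqⱼ/rᵢⱼ over all pairs.
All three pair separations equal the side length, 0.440 m.
U = (-6.08×10⁻⁷) + (-1.16×10⁻⁶) + (5.58×10⁻⁷) = -1.21×10⁻⁶ J.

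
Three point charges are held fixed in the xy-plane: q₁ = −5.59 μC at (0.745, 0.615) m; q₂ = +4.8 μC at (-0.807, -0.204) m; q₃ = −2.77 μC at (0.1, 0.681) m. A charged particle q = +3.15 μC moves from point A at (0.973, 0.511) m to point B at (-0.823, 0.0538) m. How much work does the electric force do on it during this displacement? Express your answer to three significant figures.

-1.01 J

The work done by the electric force is W_field = −ΔU = −q(V_B − V_A) = q(V_A − V_B).
At A: distances to the source charges are 0.251 m, 1.92 m, 0.889 m; V_A = Σ kqᵢ/rᵢ = -2.06×10⁵ V.
At B: distances to the source charges are 1.67 m, 0.258 m, 1.12 m; V_B = Σ kqᵢ/rᵢ = 1.15×10⁵ V.
ΔV = V_B − V_A = 3.21×10⁵ V.
W_field = −qΔV = −(3.15×10⁻⁶ C)(3.21×10⁵ V) = -1.01 J.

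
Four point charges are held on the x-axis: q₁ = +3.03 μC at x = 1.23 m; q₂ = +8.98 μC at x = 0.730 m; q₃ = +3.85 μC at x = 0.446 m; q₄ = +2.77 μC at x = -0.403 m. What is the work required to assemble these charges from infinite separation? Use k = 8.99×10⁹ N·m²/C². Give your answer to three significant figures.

The assembly work is the sum of pairwise potential energies, U = Σ_{i<j} kqᵢqⱼ/rᵢⱼ.
Pair separations: r₁₂ = 0.500 m, r₁₃ = 0.784 m, r₁₄ = 1.63 m, r₂₃ = 0.284 m, r₂₄ = 1.13 m, r₃₄ = 0.849 m.
Summing all 6 pair terms gives U = 2.07 J.

2.07 J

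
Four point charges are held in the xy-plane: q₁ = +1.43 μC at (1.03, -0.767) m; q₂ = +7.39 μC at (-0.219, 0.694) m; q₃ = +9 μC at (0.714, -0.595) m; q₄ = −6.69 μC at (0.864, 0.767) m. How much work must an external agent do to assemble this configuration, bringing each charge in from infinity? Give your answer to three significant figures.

-0.113 J

The work to assemble the configuration equals its total potential energy, U = Σ kqᵢqⱼ/rᵢⱼ over all pairs.
Pair separations: r₁₂ = 1.92 m, r₁₃ = 0.360 m, r₁₄ = 1.54 m, r₂₃ = 1.59 m, r₂₄ = 1.09 m, r₃₄ = 1.37 m.
Summing all 6 pair terms gives U = -0.113 J.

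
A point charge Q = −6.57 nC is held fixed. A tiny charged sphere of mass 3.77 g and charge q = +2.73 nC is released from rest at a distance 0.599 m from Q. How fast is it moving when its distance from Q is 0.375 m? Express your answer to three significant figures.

Only the electrostatic force acts, so mechanical energy is conserved: ½mv² = U₁ − U₂ = kQq(1/r₁ − 1/r₂).
U₁ − U₂ = (8.99×10⁹ N·m²/C²)(-6.57×10⁻⁹ C)(2.73×10⁻⁹ C)(1/0.599 − 1/0.375) = 1.61×10⁻⁷ J.
v = √(2·1.61×10⁻⁷/3.77×10⁻³) = 9.24×10⁻³ m/s.

9.24×10⁻³ m/s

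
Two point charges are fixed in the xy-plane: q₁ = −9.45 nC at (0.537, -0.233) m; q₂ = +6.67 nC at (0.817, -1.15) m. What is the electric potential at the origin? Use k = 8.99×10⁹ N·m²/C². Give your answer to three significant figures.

Electric potential is a scalar, so the contributions from each charge add algebraically: V = Σ kqᵢ/rᵢ.
Distances from the field point to each charge: r₁ = 0.585 m, r₂ = 1.41 m.
V = k[(-9.45×10⁻⁹)/(0.585) + (6.67×10⁻⁹)/(1.41)] = -103 V.

-103 V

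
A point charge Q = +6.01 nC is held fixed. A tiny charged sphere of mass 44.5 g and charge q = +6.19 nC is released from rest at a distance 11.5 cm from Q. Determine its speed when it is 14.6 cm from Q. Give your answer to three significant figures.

5.27×10⁻³ m/s

Only the electrostatic force acts, so mechanical energy is conserved: ½mv² = U₁ − U₂ = kQq(1/r₁ − 1/r₂).
U₁ − U₂ = (8.99×10⁹ N·m²/C²)(6.01×10⁻⁹ C)(6.19×10⁻⁹ C)(1/0.115 − 1/0.146) = 6.17×10⁻⁷ J.
v = √(2·6.17×10⁻⁷/0.0445) = 5.27×10⁻³ m/s.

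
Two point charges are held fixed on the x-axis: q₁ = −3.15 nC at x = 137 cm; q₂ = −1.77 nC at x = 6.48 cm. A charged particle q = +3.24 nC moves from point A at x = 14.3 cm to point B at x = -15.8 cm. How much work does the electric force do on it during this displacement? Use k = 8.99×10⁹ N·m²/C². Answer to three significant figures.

-4.43×10⁻⁷ J

The work done by the electric force is W_field = −ΔU = −q(V_B − V_A) = q(V_A − V_B).
At A: distances to the source charges are 1.23 m, 0.0782 m; V_A = Σ kqᵢ/rᵢ = -227 V.
At B: distances to the source charges are 1.53 m, 0.223 m; V_B = Σ kqᵢ/rᵢ = -90.0 V.
ΔV = V_B − V_A = 137 V.
W_field = −qΔV = −(3.24×10⁻⁹ C)(137 V) = -4.43×10⁻⁷ J.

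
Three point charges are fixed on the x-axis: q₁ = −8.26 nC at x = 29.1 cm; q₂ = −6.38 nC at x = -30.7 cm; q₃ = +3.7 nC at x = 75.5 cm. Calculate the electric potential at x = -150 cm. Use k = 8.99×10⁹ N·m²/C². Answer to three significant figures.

-74.8 V

The total potential is the scalar sum of each charge's contribution, V = Σ kqᵢ/rᵢ.
Distances from the field point to each charge: r₁ = 1.79 m, r₂ = 1.19 m, r₃ = 2.25 m.
V = k[(-8.26×10⁻⁹)/(1.79) + (-6.38×10⁻⁹)/(1.19) + (3.70×10⁻⁹)/(2.25)] = -74.8 V.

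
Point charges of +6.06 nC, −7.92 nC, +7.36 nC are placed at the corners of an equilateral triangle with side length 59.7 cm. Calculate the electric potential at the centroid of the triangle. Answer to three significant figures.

143 V

The total potential is the scalar sum of each charge's contribution, V = Σ kqᵢ/rᵢ.
The distance from each vertex to the centroid is a/√3 = 0.345 m.
V = k[(6.06×10⁻⁹)/(0.345) + (-7.92×10⁻⁹)/(0.345) + (7.36×10⁻⁹)/(0.345)] = 143 V.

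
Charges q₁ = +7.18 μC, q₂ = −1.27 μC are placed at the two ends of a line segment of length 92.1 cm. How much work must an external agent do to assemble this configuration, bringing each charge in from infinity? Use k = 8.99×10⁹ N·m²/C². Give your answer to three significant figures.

-0.0890 J

The work to assemble the configuration equals its total potential energy, U = Σ kqᵢqⱼ/rᵢⱼ over all pairs.
The separation is r = 0.921 m.
U = (-0.0890) = -0.0890 J.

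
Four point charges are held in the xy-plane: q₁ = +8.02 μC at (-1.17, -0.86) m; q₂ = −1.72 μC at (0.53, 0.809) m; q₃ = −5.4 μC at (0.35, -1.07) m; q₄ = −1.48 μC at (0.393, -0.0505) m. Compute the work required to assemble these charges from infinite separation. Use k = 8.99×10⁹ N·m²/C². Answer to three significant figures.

-0.225 J

The assembly work is the sum of pairwise potential energies, U = Σ_{i<j} kqᵢqⱼ/rᵢⱼ.
Pair separations: r₁₂ = 2.38 m, r₁₃ = 1.53 m, r₁₄ = 1.76 m, r₂₃ = 1.89 m, r₂₄ = 0.870 m, r₃₄ = 1.02 m.
Summing all 6 pair terms gives U = -0.225 J.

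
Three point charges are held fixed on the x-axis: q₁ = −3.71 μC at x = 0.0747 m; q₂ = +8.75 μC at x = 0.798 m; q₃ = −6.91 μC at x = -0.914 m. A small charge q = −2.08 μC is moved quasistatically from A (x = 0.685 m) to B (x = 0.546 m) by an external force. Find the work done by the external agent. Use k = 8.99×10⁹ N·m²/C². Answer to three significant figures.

0.840 J

For quasistatic motion the external work equals the change in potential energy: W_ext = qΔV = q(V_B − V_A).
At A: distances to the source charges are 0.610 m, 0.113 m, 1.60 m; V_A = Σ kqᵢ/rᵢ = 6.03×10⁵ V.
At B: distances to the source charges are 0.471 m, 0.252 m, 1.46 m; V_B = Σ kqᵢ/rᵢ = 1.99×10⁵ V.
ΔV = V_B − V_A = -4.04×10⁵ V.
W_ext = qΔV = (-2.08×10⁻⁶ C)(-4.04×10⁵ V) = 0.840 J.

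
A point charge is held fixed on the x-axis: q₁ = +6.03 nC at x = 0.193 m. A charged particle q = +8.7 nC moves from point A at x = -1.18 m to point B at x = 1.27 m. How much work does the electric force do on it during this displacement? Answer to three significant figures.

The work done by the electric force is W_field = −ΔU = −q(V_B − V_A) = q(V_A − V_B).
At A: distance to the source charge is 1.37 m; V_A = kq₁/r = 39.5 V.
At B: distance to the source charge is 1.08 m; V_B = kq₁/r = 50.3 V.
ΔV = V_B − V_A = 10.9 V.
W_field = −qΔV = −(8.70×10⁻⁹ C)(10.9 V) = -9.44×10⁻⁸ J.

-9.44×10⁻⁸ J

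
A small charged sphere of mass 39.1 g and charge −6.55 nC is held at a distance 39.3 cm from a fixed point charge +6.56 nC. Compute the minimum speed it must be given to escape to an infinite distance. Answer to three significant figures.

To just escape, total mechanical energy must reach zero at infinity: ½mv²_min + U = 0, so ½mv²_min = −U = |kQq|/r.
|U| = |kQq|/r = (8.99×10⁹ N·m²/C²)(6.56×10⁻⁹)(6.55×10⁻⁹)/(0.393) = 9.83×10⁻⁷ J.
v_min = √(2|U|/m) = √(2·9.83×10⁻⁷/0.0391) = 7.09×10⁻³ m/s.

7.09×10⁻³ m/s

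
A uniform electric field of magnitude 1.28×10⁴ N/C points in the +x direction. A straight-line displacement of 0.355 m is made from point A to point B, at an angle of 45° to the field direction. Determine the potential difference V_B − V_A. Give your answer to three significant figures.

-3210 V

Only the component of displacement along E changes the potential: ΔV = −E·d·cosθ.
ΔV = −(1.28×10⁴ V/m)(0.355 m)cos45° = -3210 V.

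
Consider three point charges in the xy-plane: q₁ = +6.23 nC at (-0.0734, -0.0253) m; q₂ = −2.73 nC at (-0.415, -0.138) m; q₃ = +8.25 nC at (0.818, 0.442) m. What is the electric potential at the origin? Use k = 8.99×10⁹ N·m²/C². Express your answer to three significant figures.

745 V

Electric potential is a scalar, so the contributions from each charge add algebraically: V = Σ kqᵢ/rᵢ.
Distances from the field point to each charge: r₁ = 0.0776 m, r₂ = 0.437 m, r₃ = 0.930 m.
V = k[(6.23×10⁻⁹)/(0.0776) + (-2.73×10⁻⁹)/(0.437) + (8.25×10⁻⁹)/(0.930)] = 745 V.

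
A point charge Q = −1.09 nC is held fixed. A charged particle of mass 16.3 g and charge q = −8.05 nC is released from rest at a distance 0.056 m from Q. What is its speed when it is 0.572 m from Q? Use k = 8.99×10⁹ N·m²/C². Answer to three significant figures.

0.0125 m/s

Only the electrostatic force acts, so mechanical energy is conserved: ½mv² = U₁ − U₂ = kQq(1/r₁ − 1/r₂).
U₁ − U₂ = (8.99×10⁹ N·m²/C²)(-1.09×10⁻⁹ C)(-8.05×10⁻⁹ C)(1/0.0560 − 1/0.572) = 1.27×10⁻⁶ J.
v = √(2·1.27×10⁻⁶/0.0163) = 0.0125 m/s.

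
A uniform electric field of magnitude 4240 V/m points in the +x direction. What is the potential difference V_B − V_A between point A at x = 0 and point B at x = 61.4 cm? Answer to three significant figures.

-2600 V

In a uniform field, potential decreases in the direction of E: V_B − V_A = −E·Δx.
V_B − V_A = −(4240 V/m)(0.614 m) = -2600 V.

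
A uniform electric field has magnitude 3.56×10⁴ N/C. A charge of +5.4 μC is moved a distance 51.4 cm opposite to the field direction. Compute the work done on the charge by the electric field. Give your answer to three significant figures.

The potential change for a displacement 51.4 cm opposite to the field direction is ΔV = +Ed = 1.83×10⁴ V.
W_field = −qΔV = -0.0988 J.

-0.0988 J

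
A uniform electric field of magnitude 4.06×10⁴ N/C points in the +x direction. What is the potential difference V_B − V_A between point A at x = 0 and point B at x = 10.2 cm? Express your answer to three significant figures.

In a uniform field, potential decreases in the direction of E: V_B − V_A = −E·Δx.
V_B − V_A = −(4.06×10⁴ V/m)(0.102 m) = -4140 V.

-4140 V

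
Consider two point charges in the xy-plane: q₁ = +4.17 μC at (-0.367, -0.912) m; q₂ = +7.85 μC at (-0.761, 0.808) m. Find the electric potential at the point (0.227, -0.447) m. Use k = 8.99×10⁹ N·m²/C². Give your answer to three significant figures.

Electric potential is a scalar, so the contributions from each charge add algebraically: V = Σ kqᵢ/rᵢ.
Distances from the field point to each charge: r₁ = 0.754 m, r₂ = 1.60 m.
V = k[(4.17×10⁻⁶)/(0.754) + (7.85×10⁻⁶)/(1.60)] = 9.39×10⁴ V.

9.39×10⁴ V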